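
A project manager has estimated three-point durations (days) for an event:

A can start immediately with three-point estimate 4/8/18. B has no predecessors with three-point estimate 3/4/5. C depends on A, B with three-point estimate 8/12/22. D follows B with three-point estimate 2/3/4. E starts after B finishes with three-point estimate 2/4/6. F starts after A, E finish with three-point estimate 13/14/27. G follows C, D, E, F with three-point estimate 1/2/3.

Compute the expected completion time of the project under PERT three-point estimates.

27 days

te_A = (4 + 4·8 + 18)/6 = 54/6 = 9
te_B = (3 + 4·4 + 5)/6 = 24/6 = 4
te_C = (8 + 4·12 + 22)/6 = 78/6 = 13
te_D = (2 + 4·3 + 4)/6 = 18/6 = 3
te_E = (2 + 4·4 + 6)/6 = 24/6 = 4
te_F = (13 + 4·14 + 27)/6 = 96/6 = 16
te_G = (1 + 4·2 + 3)/6 = 12/6 = 2

Forward pass:
ES_A = 0; EF_A = 9
ES_B = 0; EF_B = 4
ES_C = max(EF_A=9, EF_B=4) = 9; EF_C = 9+13 = 22
ES_D = 4; EF_D = 4+3 = 7
ES_E = 4; EF_E = 4+4 = 8
ES_F = max(EF_A=9, EF_E=8) = 9; EF_F = 9+16 = 25
ES_G = max(EF_C=22, EF_D=7, EF_E=8, EF_F=25) = 25; EF_G = 25+2 = 27
Expected project duration μ = 27 days. Critical path: A → F → G.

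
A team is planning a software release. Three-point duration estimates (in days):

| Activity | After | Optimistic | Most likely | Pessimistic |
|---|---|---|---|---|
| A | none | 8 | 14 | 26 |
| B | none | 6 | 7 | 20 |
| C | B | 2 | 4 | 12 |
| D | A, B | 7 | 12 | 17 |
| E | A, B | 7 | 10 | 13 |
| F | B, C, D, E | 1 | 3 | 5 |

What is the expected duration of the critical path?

te_A = (8 + 4·14 + 26)/6 = 90/6 = 15
te_B = (6 + 4·7 + 20)/6 = 54/6 = 9
te_C = (2 + 4·4 + 12)/6 = 30/6 = 5
te_D = (7 + 4·12 + 17)/6 = 72/6 = 12
te_E = (7 + 4·10 + 13)/6 = 60/6 = 10
te_F = (1 + 4·3 + 5)/6 = 18/6 = 3

Forward pass:
ES_A = 0; EF_A = 15
ES_B = 0; EF_B = 9
ES_C = 9; EF_C = 9+5 = 14
ES_D = max(EF_A=15, EF_B=9) = 15; EF_D = 15+12 = 27
ES_E = max(EF_A=15, EF_B=9) = 15; EF_E = 15+10 = 25
ES_F = max(EF_B=9, EF_C=14, EF_D=27, EF_E=25) = 27; EF_F = 27+3 = 30
Expected project duration μ = 30 days. Critical path: A → D → F.

30 days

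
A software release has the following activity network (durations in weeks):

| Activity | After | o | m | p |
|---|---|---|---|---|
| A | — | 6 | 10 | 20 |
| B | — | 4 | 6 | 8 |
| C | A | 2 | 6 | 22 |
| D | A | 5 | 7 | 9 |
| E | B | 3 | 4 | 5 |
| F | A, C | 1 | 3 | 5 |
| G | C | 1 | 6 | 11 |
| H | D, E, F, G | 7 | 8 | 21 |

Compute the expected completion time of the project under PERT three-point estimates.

35 weeks

te_A = (6 + 4·10 + 20)/6 = 66/6 = 11
te_B = (4 + 4·6 + 8)/6 = 36/6 = 6
te_C = (2 + 4·6 + 22)/6 = 48/6 = 8
te_D = (5 + 4·7 + 9)/6 = 42/6 = 7
te_E = (3 + 4·4 + 5)/6 = 24/6 = 4
te_F = (1 + 4·3 + 5)/6 = 18/6 = 3
te_G = (1 + 4·6 + 11)/6 = 36/6 = 6
te_H = (7 + 4·8 + 21)/6 = 60/6 = 10

Forward pass:
ES_A = 0; EF_A = 11
ES_B = 0; EF_B = 6
ES_C = 11; EF_C = 11+8 = 19
ES_D = 11; EF_D = 11+7 = 18
ES_E = 6; EF_E = 6+4 = 10
ES_F = max(EF_A=11, EF_C=19) = 19; EF_F = 19+3 = 22
ES_G = 19; EF_G = 19+6 = 25
ES_H = max(EF_D=18, EF_E=10, EF_F=22, EF_G=25) = 25; EF_H = 25+10 = 35
Expected project duration μ = 35 weeks. Critical path: A → C → G → H.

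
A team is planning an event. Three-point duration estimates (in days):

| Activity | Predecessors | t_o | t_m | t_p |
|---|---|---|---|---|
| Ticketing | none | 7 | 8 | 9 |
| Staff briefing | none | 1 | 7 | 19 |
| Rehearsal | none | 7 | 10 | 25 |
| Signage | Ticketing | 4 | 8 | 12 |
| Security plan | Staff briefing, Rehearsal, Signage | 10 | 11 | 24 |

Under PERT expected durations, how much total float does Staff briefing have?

te_Ticketing = (7 + 4·8 + 9)/6 = 48/6 = 8
te_Staff briefing = (1 + 4·7 + 19)/6 = 48/6 = 8
te_Rehearsal = (7 + 4·10 + 25)/6 = 72/6 = 12
te_Signage = (4 + 4·8 + 12)/6 = 48/6 = 8
te_Security plan = (10 + 4·11 + 24)/6 = 78/6 = 13

Forward pass:
ES_Ticketing = 0; EF_Ticketing = 8
ES_Staff briefing = 0; EF_Staff briefing = 8
ES_Rehearsal = 0; EF_Rehearsal = 12
ES_Signage = 8; EF_Signage = 8+8 = 16
ES_Security plan = max(EF_Staff briefing=8, EF_Rehearsal=12, EF_Signage=16) = 16; EF_Security plan = 16+13 = 29
Expected project duration μ = 29 days. Critical path: Ticketing → Signage → Security plan.

Backward pass:
LF_Security plan = 29; LS_Security plan = 29−13 = 16
LF_Signage = LS_Security plan = 16; LS_Signage = 16−8 = 8
LF_Rehearsal = LS_Security plan = 16; LS_Rehearsal = 16−12 = 4
LF_Staff briefing = LS_Security plan = 16; LS_Staff briefing = 16−8 = 8
LF_Ticketing = LS_Signage = 8; LS_Ticketing = 8−8 = 0
Slack_Staff briefing = LS_Staff briefing − ES_Staff briefing = 8 − 0 = 8

8 days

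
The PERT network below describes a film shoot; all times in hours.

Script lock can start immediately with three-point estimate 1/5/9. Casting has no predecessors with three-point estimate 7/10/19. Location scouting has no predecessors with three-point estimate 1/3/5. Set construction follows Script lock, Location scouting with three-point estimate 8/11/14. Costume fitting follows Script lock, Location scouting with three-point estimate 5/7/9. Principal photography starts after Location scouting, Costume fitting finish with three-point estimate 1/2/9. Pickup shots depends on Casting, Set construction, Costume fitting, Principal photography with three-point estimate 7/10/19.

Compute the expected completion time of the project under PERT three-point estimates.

te_Script lock = (1 + 4·5 + 9)/6 = 30/6 = 5
te_Casting = (7 + 4·10 + 19)/6 = 66/6 = 11
te_Location scouting = (1 + 4·3 + 5)/6 = 18/6 = 3
te_Set construction = (8 + 4·11 + 14)/6 = 66/6 = 11
te_Costume fitting = (5 + 4·7 + 9)/6 = 42/6 = 7
te_Principal photography = (1 + 4·2 + 9)/6 = 18/6 = 3
te_Pickup shots = (7 + 4·10 + 19)/6 = 66/6 = 11

Forward pass:
ES_Script lock = 0; EF_Script lock = 5
ES_Casting = 0; EF_Casting = 11
ES_Location scouting = 0; EF_Location scouting = 3
ES_Set construction = max(EF_Script lock=5, EF_Location scouting=3) = 5; EF_Set construction = 5+11 = 16
ES_Costume fitting = max(EF_Script lock=5, EF_Location scouting=3) = 5; EF_Costume fitting = 5+7 = 12
ES_Principal photography = max(EF_Location scouting=3, EF_Costume fitting=12) = 12; EF_Principal photography = 12+3 = 15
ES_Pickup shots = max(EF_Casting=11, EF_Set construction=16, EF_Costume fitting=12, EF_Principal photography=15) = 16; EF_Pickup shots = 16+11 = 27
Expected project duration μ = 27 hours. Critical path: Script lock → Set construction → Pickup shots.

27 hours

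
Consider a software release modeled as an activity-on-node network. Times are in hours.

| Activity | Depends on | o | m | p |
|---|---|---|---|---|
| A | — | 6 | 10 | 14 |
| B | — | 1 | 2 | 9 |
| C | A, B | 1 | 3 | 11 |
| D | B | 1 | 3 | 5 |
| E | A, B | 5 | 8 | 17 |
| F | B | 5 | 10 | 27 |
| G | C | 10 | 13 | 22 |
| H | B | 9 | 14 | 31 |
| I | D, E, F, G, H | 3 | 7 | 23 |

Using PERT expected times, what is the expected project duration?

te_A = (6 + 4·10 + 14)/6 = 60/6 = 10
te_B = (1 + 4·2 + 9)/6 = 18/6 = 3
te_C = (1 + 4·3 + 11)/6 = 24/6 = 4
te_D = (1 + 4·3 + 5)/6 = 18/6 = 3
te_E = (5 + 4·8 + 17)/6 = 54/6 = 9
te_F = (5 + 4·10 + 27)/6 = 72/6 = 12
te_G = (10 + 4·13 + 22)/6 = 84/6 = 14
te_H = (9 + 4·14 + 31)/6 = 96/6 = 16
te_I = (3 + 4·7 + 23)/6 = 54/6 = 9

Forward pass:
ES_A = 0; EF_A = 10
ES_B = 0; EF_B = 3
ES_C = max(EF_A=10, EF_B=3) = 10; EF_C = 10+4 = 14
ES_D = 3; EF_D = 3+3 = 6
ES_E = max(EF_A=10, EF_B=3) = 10; EF_E = 10+9 = 19
ES_F = 3; EF_F = 3+12 = 15
ES_G = 14; EF_G = 14+14 = 28
ES_H = 3; EF_H = 3+16 = 19
ES_I = max(EF_D=6, EF_E=19, EF_F=15, EF_G=28, EF_H=19) = 28; EF_I = 28+9 = 37
Expected project duration μ = 37 hours. Critical path: A → C → G → I.

37 hours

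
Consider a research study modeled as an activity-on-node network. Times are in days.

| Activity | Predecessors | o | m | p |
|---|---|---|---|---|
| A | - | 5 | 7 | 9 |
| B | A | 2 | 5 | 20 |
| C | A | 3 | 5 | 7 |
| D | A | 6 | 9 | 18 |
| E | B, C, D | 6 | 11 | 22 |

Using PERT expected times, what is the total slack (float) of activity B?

3 days

te_A = (5 + 4·7 + 9)/6 = 42/6 = 7
te_B = (2 + 4·5 + 20)/6 = 42/6 = 7
te_C = (3 + 4·5 + 7)/6 = 30/6 = 5
te_D = (6 + 4·9 + 18)/6 = 60/6 = 10
te_E = (6 + 4·11 + 22)/6 = 72/6 = 12

Forward pass:
ES_A = 0; EF_A = 7
ES_B = 7; EF_B = 7+7 = 14
ES_C = 7; EF_C = 7+5 = 12
ES_D = 7; EF_D = 7+10 = 17
ES_E = max(EF_B=14, EF_C=12, EF_D=17) = 17; EF_E = 17+12 = 29
Expected project duration μ = 29 days. Critical path: A → D → E.

Backward pass:
LF_E = 29; LS_E = 29−12 = 17
LF_D = LS_E = 17; LS_D = 17−10 = 7
LF_C = LS_E = 17; LS_C = 17−5 = 12
LF_B = LS_E = 17; LS_B = 17−7 = 10
LF_A = min(LS_B=10, LS_C=12, LS_D=7) = 7; LS_A = 7−7 = 0
Slack_B = LS_B − ES_B = 10 − 7 = 3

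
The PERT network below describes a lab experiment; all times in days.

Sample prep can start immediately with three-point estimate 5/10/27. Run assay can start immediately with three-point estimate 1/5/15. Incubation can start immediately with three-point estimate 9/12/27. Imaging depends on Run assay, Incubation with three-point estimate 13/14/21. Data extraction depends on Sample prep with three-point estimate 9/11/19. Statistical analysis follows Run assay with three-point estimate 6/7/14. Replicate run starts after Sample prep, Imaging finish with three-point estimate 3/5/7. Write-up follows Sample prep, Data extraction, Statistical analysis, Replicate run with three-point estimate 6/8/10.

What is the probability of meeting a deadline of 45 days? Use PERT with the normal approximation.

0.810

te_Sample prep = (5 + 4·10 + 27)/6 = 72/6 = 12; σ²_Sample prep = ((27−5)/6)² = 13.444
te_Run assay = (1 + 4·5 + 15)/6 = 36/6 = 6; σ²_Run assay = ((15−1)/6)² = 5.444
te_Incubation = (9 + 4·12 + 27)/6 = 84/6 = 14; σ²_Incubation = ((27−9)/6)² = 9.000
te_Imaging = (13 + 4·14 + 21)/6 = 90/6 = 15; σ²_Imaging = ((21−13)/6)² = 1.778
te_Data extraction = (9 + 4·11 + 19)/6 = 72/6 = 12; σ²_Data extraction = ((19−9)/6)² = 2.778
te_Statistical analysis = (6 + 4·7 + 14)/6 = 48/6 = 8; σ²_Statistical analysis = ((14−6)/6)² = 1.778
te_Replicate run = (3 + 4·5 + 7)/6 = 30/6 = 5; σ²_Replicate run = ((7−3)/6)² = 0.444
te_Write-up = (6 + 4·8 + 10)/6 = 48/6 = 8; σ²_Write-up = ((10−6)/6)² = 0.444

Forward pass:
ES_Sample prep = 0; EF_Sample prep = 12
ES_Run assay = 0; EF_Run assay = 6
ES_Incubation = 0; EF_Incubation = 14
ES_Imaging = max(EF_Run assay=6, EF_Incubation=14) = 14; EF_Imaging = 14+15 = 29
ES_Data extraction = 12; EF_Data extraction = 12+12 = 24
ES_Statistical analysis = 6; EF_Statistical analysis = 6+8 = 14
ES_Replicate run = max(EF_Sample prep=12, EF_Imaging=29) = 29; EF_Replicate run = 29+5 = 34
ES_Write-up = max(EF_Sample prep=12, EF_Data extraction=24, EF_Statistical analysis=14, EF_Replicate run=34) = 34; EF_Write-up = 34+8 = 42
Expected project duration μ = 42 days. Critical path: Incubation → Imaging → Replicate run → Write-up.

Variance along critical path = 9.000 + 1.778 + 0.444 + 0.444 = 11.667; σ = √11.667 = 3.416 days.
Z = (45 − 42) / 3.416 = 0.878
P(T ≤ 45) = Φ(0.878) ≈ 0.810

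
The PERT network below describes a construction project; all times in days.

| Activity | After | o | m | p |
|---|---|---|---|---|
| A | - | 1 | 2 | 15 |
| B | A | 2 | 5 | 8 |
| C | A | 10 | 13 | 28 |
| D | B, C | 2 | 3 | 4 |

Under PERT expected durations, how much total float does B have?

10 days

te_A = (1 + 4·2 + 15)/6 = 24/6 = 4
te_B = (2 + 4·5 + 8)/6 = 30/6 = 5
te_C = (10 + 4·13 + 28)/6 = 90/6 = 15
te_D = (2 + 4·3 + 4)/6 = 18/6 = 3

Forward pass:
ES_A = 0; EF_A = 4
ES_B = 4; EF_B = 4+5 = 9
ES_C = 4; EF_C = 4+15 = 19
ES_D = max(EF_B=9, EF_C=19) = 19; EF_D = 19+3 = 22
Expected project duration μ = 22 days. Critical path: A → C → D.

Backward pass:
LF_D = 22; LS_D = 22−3 = 19
LF_C = LS_D = 19; LS_C = 19−15 = 4
LF_B = LS_D = 19; LS_B = 19−5 = 14
LF_A = min(LS_B=14, LS_C=4) = 4; LS_A = 4−4 = 0
Slack_B = LS_B − ES_B = 14 − 4 = 10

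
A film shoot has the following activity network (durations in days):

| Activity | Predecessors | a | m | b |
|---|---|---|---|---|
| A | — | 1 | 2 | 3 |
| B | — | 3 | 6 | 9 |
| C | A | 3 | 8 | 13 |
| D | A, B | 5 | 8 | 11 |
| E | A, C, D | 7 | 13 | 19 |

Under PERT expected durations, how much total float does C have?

4 days

te_A = (1 + 4·2 + 3)/6 = 12/6 = 2
te_B = (3 + 4·6 + 9)/6 = 36/6 = 6
te_C = (3 + 4·8 + 13)/6 = 48/6 = 8
te_D = (5 + 4·8 + 11)/6 = 48/6 = 8
te_E = (7 + 4·13 + 19)/6 = 78/6 = 13

Forward pass:
ES_A = 0; EF_A = 2
ES_B = 0; EF_B = 6
ES_C = 2; EF_C = 2+8 = 10
ES_D = max(EF_A=2, EF_B=6) = 6; EF_D = 6+8 = 14
ES_E = max(EF_A=2, EF_C=10, EF_D=14) = 14; EF_E = 14+13 = 27
Expected project duration μ = 27 days. Critical path: B → D → E.

Backward pass:
LF_E = 27; LS_E = 27−13 = 14
LF_D = LS_E = 14; LS_D = 14−8 = 6
LF_C = LS_E = 14; LS_C = 14−8 = 6
LF_B = LS_D = 6; LS_B = 6−6 = 0
LF_A = min(LS_C=6, LS_D=6, LS_E=14) = 6; LS_A = 6−2 = 4
Slack_C = LS_C − ES_C = 6 − 2 = 4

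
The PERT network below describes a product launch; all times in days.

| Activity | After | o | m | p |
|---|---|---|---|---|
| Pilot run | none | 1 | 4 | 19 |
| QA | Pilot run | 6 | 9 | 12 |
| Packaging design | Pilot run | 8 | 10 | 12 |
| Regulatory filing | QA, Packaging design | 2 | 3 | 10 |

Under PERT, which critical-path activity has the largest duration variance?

te_Pilot run = (1 + 4·4 + 19)/6 = 36/6 = 6; σ²_Pilot run = ((19−1)/6)² = 9.000
te_QA = (6 + 4·9 + 12)/6 = 54/6 = 9; σ²_QA = ((12−6)/6)² = 1.000
te_Packaging design = (8 + 4·10 + 12)/6 = 60/6 = 10; σ²_Packaging design = ((12−8)/6)² = 0.444
te_Regulatory filing = (2 + 4·3 + 10)/6 = 24/6 = 4; σ²_Regulatory filing = ((10−2)/6)² = 1.778

Forward pass:
ES_Pilot run = 0; EF_Pilot run = 6
ES_QA = 6; EF_QA = 6+9 = 15
ES_Packaging design = 6; EF_Packaging design = 6+10 = 16
ES_Regulatory filing = max(EF_QA=15, EF_Packaging design=16) = 16; EF_Regulatory filing = 16+4 = 20
Expected project duration μ = 20 days. Critical path: Pilot run → Packaging design → Regulatory filing.

Variances on critical path: σ²_Pilot run=9.000, σ²_Packaging design=0.444, σ²_Regulatory filing=1.778.
Largest is σ²_Pilot run = 9.000.

Pilot run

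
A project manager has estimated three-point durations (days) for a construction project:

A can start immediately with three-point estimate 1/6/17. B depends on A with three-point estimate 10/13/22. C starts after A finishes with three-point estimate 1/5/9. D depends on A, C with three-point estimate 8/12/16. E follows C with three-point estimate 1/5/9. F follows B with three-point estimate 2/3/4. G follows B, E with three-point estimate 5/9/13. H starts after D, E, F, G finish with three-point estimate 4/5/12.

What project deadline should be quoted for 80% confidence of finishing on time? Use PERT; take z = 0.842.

39.2 days

te_A = (1 + 4·6 + 17)/6 = 42/6 = 7; σ²_A = ((17−1)/6)² = 7.111
te_B = (10 + 4·13 + 22)/6 = 84/6 = 14; σ²_B = ((22−10)/6)² = 4.000
te_C = (1 + 4·5 + 9)/6 = 30/6 = 5; σ²_C = ((9−1)/6)² = 1.778
te_D = (8 + 4·12 + 16)/6 = 72/6 = 12; σ²_D = ((16−8)/6)² = 1.778
te_E = (1 + 4·5 + 9)/6 = 30/6 = 5; σ²_E = ((9−1)/6)² = 1.778
te_F = (2 + 4·3 + 4)/6 = 18/6 = 3; σ²_F = ((4−2)/6)² = 0.111
te_G = (5 + 4·9 + 13)/6 = 54/6 = 9; σ²_G = ((13−5)/6)² = 1.778
te_H = (4 + 4·5 + 12)/6 = 36/6 = 6; σ²_H = ((12−4)/6)² = 1.778

Forward pass:
ES_A = 0; EF_A = 7
ES_B = 7; EF_B = 7+14 = 21
ES_C = 7; EF_C = 7+5 = 12
ES_D = max(EF_A=7, EF_C=12) = 12; EF_D = 12+12 = 24
ES_E = 12; EF_E = 12+5 = 17
ES_F = 21; EF_F = 21+3 = 24
ES_G = max(EF_B=21, EF_E=17) = 21; EF_G = 21+9 = 30
ES_H = max(EF_D=24, EF_E=17, EF_F=24, EF_G=30) = 30; EF_H = 30+6 = 36
Expected project duration μ = 36 days. Critical path: A → B → G → H.

Variance along critical path = 7.111 + 4.000 + 1.778 + 1.778 = 14.667; σ = 3.830 days.
D = μ + z·σ = 36 + 0.842·3.830 = 39.2 days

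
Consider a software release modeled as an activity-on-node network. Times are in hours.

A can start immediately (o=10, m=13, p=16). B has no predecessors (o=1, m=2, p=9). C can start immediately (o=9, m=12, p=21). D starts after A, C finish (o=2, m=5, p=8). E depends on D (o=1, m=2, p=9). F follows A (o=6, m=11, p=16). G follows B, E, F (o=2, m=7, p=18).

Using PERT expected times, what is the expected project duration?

te_A = (10 + 4·13 + 16)/6 = 78/6 = 13
te_B = (1 + 4·2 + 9)/6 = 18/6 = 3
te_C = (9 + 4·12 + 21)/6 = 78/6 = 13
te_D = (2 + 4·5 + 8)/6 = 30/6 = 5
te_E = (1 + 4·2 + 9)/6 = 18/6 = 3
te_F = (6 + 4·11 + 16)/6 = 66/6 = 11
te_G = (2 + 4·7 + 18)/6 = 48/6 = 8

Forward pass:
ES_A = 0; EF_A = 13
ES_B = 0; EF_B = 3
ES_C = 0; EF_C = 13
ES_D = max(EF_A=13, EF_C=13) = 13; EF_D = 13+5 = 18
ES_E = 18; EF_E = 18+3 = 21
ES_F = 13; EF_F = 13+11 = 24
ES_G = max(EF_B=3, EF_E=21, EF_F=24) = 24; EF_G = 24+8 = 32
Expected project duration μ = 32 hours. Critical path: A → F → G.

32 hours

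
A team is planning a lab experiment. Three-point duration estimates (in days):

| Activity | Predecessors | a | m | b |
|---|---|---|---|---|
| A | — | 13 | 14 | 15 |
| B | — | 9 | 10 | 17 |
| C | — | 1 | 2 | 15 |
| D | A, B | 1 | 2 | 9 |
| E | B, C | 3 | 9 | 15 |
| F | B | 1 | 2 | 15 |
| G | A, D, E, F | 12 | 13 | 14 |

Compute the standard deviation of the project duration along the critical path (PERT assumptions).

2.43 days

te_A = (13 + 4·14 + 15)/6 = 84/6 = 14; σ²_A = ((15−13)/6)² = 0.111
te_B = (9 + 4·10 + 17)/6 = 66/6 = 11; σ²_B = ((17−9)/6)² = 1.778
te_C = (1 + 4·2 + 15)/6 = 24/6 = 4; σ²_C = ((15−1)/6)² = 5.444
te_D = (1 + 4·2 + 9)/6 = 18/6 = 3; σ²_D = ((9−1)/6)² = 1.778
te_E = (3 + 4·9 + 15)/6 = 54/6 = 9; σ²_E = ((15−3)/6)² = 4.000
te_F = (1 + 4·2 + 15)/6 = 24/6 = 4; σ²_F = ((15−1)/6)² = 5.444
te_G = (12 + 4·13 + 14)/6 = 78/6 = 13; σ²_G = ((14−12)/6)² = 0.111

Forward pass:
ES_A = 0; EF_A = 14
ES_B = 0; EF_B = 11
ES_C = 0; EF_C = 4
ES_D = max(EF_A=14, EF_B=11) = 14; EF_D = 14+3 = 17
ES_E = max(EF_B=11, EF_C=4) = 11; EF_E = 11+9 = 20
ES_F = 11; EF_F = 11+4 = 15
ES_G = max(EF_A=14, EF_D=17, EF_E=20, EF_F=15) = 20; EF_G = 20+13 = 33
Expected project duration μ = 33 days. Critical path: B → E → G.

Variance along critical path = 1.778 + 4.000 + 0.111 = 5.889
σ = √5.889 = 2.427 days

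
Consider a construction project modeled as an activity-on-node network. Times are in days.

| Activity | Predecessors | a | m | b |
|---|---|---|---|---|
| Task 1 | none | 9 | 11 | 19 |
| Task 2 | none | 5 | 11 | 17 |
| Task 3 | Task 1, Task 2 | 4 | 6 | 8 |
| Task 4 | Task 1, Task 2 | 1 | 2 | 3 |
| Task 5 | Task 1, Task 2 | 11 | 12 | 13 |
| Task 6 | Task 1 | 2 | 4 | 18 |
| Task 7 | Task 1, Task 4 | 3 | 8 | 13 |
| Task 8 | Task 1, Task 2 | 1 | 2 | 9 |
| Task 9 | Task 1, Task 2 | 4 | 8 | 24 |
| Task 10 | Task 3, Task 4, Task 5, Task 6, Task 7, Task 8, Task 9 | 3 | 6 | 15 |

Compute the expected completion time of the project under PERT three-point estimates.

te_Task 1 = (9 + 4·11 + 19)/6 = 72/6 = 12
te_Task 2 = (5 + 4·11 + 17)/6 = 66/6 = 11
te_Task 3 = (4 + 4·6 + 8)/6 = 36/6 = 6
te_Task 4 = (1 + 4·2 + 3)/6 = 12/6 = 2
te_Task 5 = (11 + 4·12 + 13)/6 = 72/6 = 12
te_Task 6 = (2 + 4·4 + 18)/6 = 36/6 = 6
te_Task 7 = (3 + 4·8 + 13)/6 = 48/6 = 8
te_Task 8 = (1 + 4·2 + 9)/6 = 18/6 = 3
te_Task 9 = (4 + 4·8 + 24)/6 = 60/6 = 10
te_Task 10 = (3 + 4·6 + 15)/6 = 42/6 = 7

Forward pass:
ES_Task 1 = 0; EF_Task 1 = 12
ES_Task 2 = 0; EF_Task 2 = 11
ES_Task 3 = max(EF_Task 1=12, EF_Task 2=11) = 12; EF_Task 3 = 12+6 = 18
ES_Task 4 = max(EF_Task 1=12, EF_Task 2=11) = 12; EF_Task 4 = 12+2 = 14
ES_Task 5 = max(EF_Task 1=12, EF_Task 2=11) = 12; EF_Task 5 = 12+12 = 24
ES_Task 6 = 12; EF_Task 6 = 12+6 = 18
ES_Task 7 = max(EF_Task 1=12, EF_Task 4=14) = 14; EF_Task 7 = 14+8 = 22
ES_Task 8 = max(EF_Task 1=12, EF_Task 2=11) = 12; EF_Task 8 = 12+3 = 15
ES_Task 9 = max(EF_Task 1=12, EF_Task 2=11) = 12; EF_Task 9 = 12+10 = 22
ES_Task 10 = max(EF_Task 3=18, EF_Task 4=14, EF_Task 5=24, EF_Task 6=18, EF_Task 7=22, EF_Task 8=15, EF_Task 9=22) = 24; EF_Task 10 = 24+7 = 31
Expected project duration μ = 31 days. Critical path: Task 1 → Task 5 → Task 10.

31 days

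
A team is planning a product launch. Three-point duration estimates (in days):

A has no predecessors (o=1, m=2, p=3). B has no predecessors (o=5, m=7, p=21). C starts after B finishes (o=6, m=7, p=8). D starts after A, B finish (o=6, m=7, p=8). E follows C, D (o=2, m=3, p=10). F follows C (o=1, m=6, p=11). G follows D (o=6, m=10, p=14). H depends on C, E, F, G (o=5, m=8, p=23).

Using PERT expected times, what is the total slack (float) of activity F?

4 days

te_A = (1 + 4·2 + 3)/6 = 12/6 = 2
te_B = (5 + 4·7 + 21)/6 = 54/6 = 9
te_C = (6 + 4·7 + 8)/6 = 42/6 = 7
te_D = (6 + 4·7 + 8)/6 = 42/6 = 7
te_E = (2 + 4·3 + 10)/6 = 24/6 = 4
te_F = (1 + 4·6 + 11)/6 = 36/6 = 6
te_G = (6 + 4·10 + 14)/6 = 60/6 = 10
te_H = (5 + 4·8 + 23)/6 = 60/6 = 10

Forward pass:
ES_A = 0; EF_A = 2
ES_B = 0; EF_B = 9
ES_C = 9; EF_C = 9+7 = 16
ES_D = max(EF_A=2, EF_B=9) = 9; EF_D = 9+7 = 16
ES_E = max(EF_C=16, EF_D=16) = 16; EF_E = 16+4 = 20
ES_F = 16; EF_F = 16+6 = 22
ES_G = 16; EF_G = 16+10 = 26
ES_H = max(EF_C=16, EF_E=20, EF_F=22, EF_G=26) = 26; EF_H = 26+10 = 36
Expected project duration μ = 36 days. Critical path: B → D → G → H.

Backward pass:
LF_H = 36; LS_H = 36−10 = 26
LF_G = LS_H = 26; LS_G = 26−10 = 16
LF_F = LS_H = 26; LS_F = 26−6 = 20
LF_E = LS_H = 26; LS_E = 26−4 = 22
LF_D = min(LS_E=22, LS_G=16) = 16; LS_D = 16−7 = 9
LF_C = min(LS_E=22, LS_F=20, LS_H=26) = 20; LS_C = 20−7 = 13
LF_B = min(LS_C=13, LS_D=9) = 9; LS_B = 9−9 = 0
LF_A = LS_D = 9; LS_A = 9−2 = 7
Slack_F = LS_F − ES_F = 20 − 16 = 4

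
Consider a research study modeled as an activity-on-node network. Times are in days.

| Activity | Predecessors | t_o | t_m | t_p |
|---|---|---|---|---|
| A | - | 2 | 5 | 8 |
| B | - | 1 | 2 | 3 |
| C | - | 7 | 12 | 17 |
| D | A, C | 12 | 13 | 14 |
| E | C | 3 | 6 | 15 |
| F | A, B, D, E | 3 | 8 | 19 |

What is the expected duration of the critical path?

34 days

te_A = (2 + 4·5 + 8)/6 = 30/6 = 5
te_B = (1 + 4·2 + 3)/6 = 12/6 = 2
te_C = (7 + 4·12 + 17)/6 = 72/6 = 12
te_D = (12 + 4·13 + 14)/6 = 78/6 = 13
te_E = (3 + 4·6 + 15)/6 = 42/6 = 7
te_F = (3 + 4·8 + 19)/6 = 54/6 = 9

Forward pass:
ES_A = 0; EF_A = 5
ES_B = 0; EF_B = 2
ES_C = 0; EF_C = 12
ES_D = max(EF_A=5, EF_C=12) = 12; EF_D = 12+13 = 25
ES_E = 12; EF_E = 12+7 = 19
ES_F = max(EF_A=5, EF_B=2, EF_D=25, EF_E=19) = 25; EF_F = 25+9 = 34
Expected project duration μ = 34 days. Critical path: C → D → F.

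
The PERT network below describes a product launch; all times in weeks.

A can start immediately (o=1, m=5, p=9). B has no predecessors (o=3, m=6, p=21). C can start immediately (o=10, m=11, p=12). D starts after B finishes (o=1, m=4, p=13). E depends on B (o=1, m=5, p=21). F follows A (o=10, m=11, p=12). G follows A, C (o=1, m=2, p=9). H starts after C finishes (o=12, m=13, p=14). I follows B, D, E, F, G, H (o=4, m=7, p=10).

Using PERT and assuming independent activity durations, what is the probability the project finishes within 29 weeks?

te_A = (1 + 4·5 + 9)/6 = 30/6 = 5; σ²_A = ((9−1)/6)² = 1.778
te_B = (3 + 4·6 + 21)/6 = 48/6 = 8; σ²_B = ((21−3)/6)² = 9.000
te_C = (10 + 4·11 + 12)/6 = 66/6 = 11; σ²_C = ((12−10)/6)² = 0.111
te_D = (1 + 4·4 + 13)/6 = 30/6 = 5; σ²_D = ((13−1)/6)² = 4.000
te_E = (1 + 4·5 + 21)/6 = 42/6 = 7; σ²_E = ((21−1)/6)² = 11.111
te_F = (10 + 4·11 + 12)/6 = 66/6 = 11; σ²_F = ((12−10)/6)² = 0.111
te_G = (1 + 4·2 + 9)/6 = 18/6 = 3; σ²_G = ((9−1)/6)² = 1.778
te_H = (12 + 4·13 + 14)/6 = 78/6 = 13; σ²_H = ((14−12)/6)² = 0.111
te_I = (4 + 4·7 + 10)/6 = 42/6 = 7; σ²_I = ((10−4)/6)² = 1.000

Forward pass:
ES_A = 0; EF_A = 5
ES_B = 0; EF_B = 8
ES_C = 0; EF_C = 11
ES_D = 8; EF_D = 8+5 = 13
ES_E = 8; EF_E = 8+7 = 15
ES_F = 5; EF_F = 5+11 = 16
ES_G = max(EF_A=5, EF_C=11) = 11; EF_G = 11+3 = 14
ES_H = 11; EF_H = 11+13 = 24
ES_I = max(EF_B=8, EF_D=13, EF_E=15, EF_F=16, EF_G=14, EF_H=24) = 24; EF_I = 24+7 = 31
Expected project duration μ = 31 weeks. Critical path: C → H → I.

Variance along critical path = 0.111 + 0.111 + 1.000 = 1.222; σ = √1.222 = 1.106 weeks.
Z = (29 − 31) / 1.106 = -1.809
P(T ≤ 29) = Φ(-1.809) ≈ 0.035

0.035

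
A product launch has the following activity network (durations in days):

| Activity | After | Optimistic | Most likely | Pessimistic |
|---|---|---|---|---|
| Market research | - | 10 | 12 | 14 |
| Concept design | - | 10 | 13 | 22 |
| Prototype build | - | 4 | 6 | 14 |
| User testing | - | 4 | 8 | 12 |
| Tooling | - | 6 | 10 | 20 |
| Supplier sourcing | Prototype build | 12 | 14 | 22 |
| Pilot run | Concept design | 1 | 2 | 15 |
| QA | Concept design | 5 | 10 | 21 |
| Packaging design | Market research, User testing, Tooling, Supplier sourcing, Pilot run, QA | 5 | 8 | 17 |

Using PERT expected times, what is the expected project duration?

34 days

te_Market research = (10 + 4·12 + 14)/6 = 72/6 = 12
te_Concept design = (10 + 4·13 + 22)/6 = 84/6 = 14
te_Prototype build = (4 + 4·6 + 14)/6 = 42/6 = 7
te_User testing = (4 + 4·8 + 12)/6 = 48/6 = 8
te_Tooling = (6 + 4·10 + 20)/6 = 66/6 = 11
te_Supplier sourcing = (12 + 4·14 + 22)/6 = 90/6 = 15
te_Pilot run = (1 + 4·2 + 15)/6 = 24/6 = 4
te_QA = (5 + 4·10 + 21)/6 = 66/6 = 11
te_Packaging design = (5 + 4·8 + 17)/6 = 54/6 = 9

Forward pass:
ES_Market research = 0; EF_Market research = 12
ES_Concept design = 0; EF_Concept design = 14
ES_Prototype build = 0; EF_Prototype build = 7
ES_User testing = 0; EF_User testing = 8
ES_Tooling = 0; EF_Tooling = 11
ES_Supplier sourcing = 7; EF_Supplier sourcing = 7+15 = 22
ES_Pilot run = 14; EF_Pilot run = 14+4 = 18
ES_QA = 14; EF_QA = 14+11 = 25
ES_Packaging design = max(EF_Market research=12, EF_User testing=8, EF_Tooling=11, EF_Supplier sourcing=22, EF_Pilot run=18, EF_QA=25) = 25; EF_Packaging design = 25+9 = 34
Expected project duration μ = 34 days. Critical path: Concept design → QA → Packaging design.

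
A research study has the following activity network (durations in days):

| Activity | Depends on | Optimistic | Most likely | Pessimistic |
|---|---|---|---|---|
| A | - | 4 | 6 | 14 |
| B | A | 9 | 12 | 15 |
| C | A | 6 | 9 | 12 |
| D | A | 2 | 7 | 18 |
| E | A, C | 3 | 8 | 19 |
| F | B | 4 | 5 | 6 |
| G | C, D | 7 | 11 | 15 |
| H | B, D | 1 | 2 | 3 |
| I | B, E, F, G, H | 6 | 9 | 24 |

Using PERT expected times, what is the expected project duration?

38 days

te_A = (4 + 4·6 + 14)/6 = 42/6 = 7
te_B = (9 + 4·12 + 15)/6 = 72/6 = 12
te_C = (6 + 4·9 + 12)/6 = 54/6 = 9
te_D = (2 + 4·7 + 18)/6 = 48/6 = 8
te_E = (3 + 4·8 + 19)/6 = 54/6 = 9
te_F = (4 + 4·5 + 6)/6 = 30/6 = 5
te_G = (7 + 4·11 + 15)/6 = 66/6 = 11
te_H = (1 + 4·2 + 3)/6 = 12/6 = 2
te_I = (6 + 4·9 + 24)/6 = 66/6 = 11

Forward pass:
ES_A = 0; EF_A = 7
ES_B = 7; EF_B = 7+12 = 19
ES_C = 7; EF_C = 7+9 = 16
ES_D = 7; EF_D = 7+8 = 15
ES_E = max(EF_A=7, EF_C=16) = 16; EF_E = 16+9 = 25
ES_F = 19; EF_F = 19+5 = 24
ES_G = max(EF_C=16, EF_D=15) = 16; EF_G = 16+11 = 27
ES_H = max(EF_B=19, EF_D=15) = 19; EF_H = 19+2 = 21
ES_I = max(EF_B=19, EF_E=25, EF_F=24, EF_G=27, EF_H=21) = 27; EF_I = 27+11 = 38
Expected project duration μ = 38 days. Critical path: A → C → G → I.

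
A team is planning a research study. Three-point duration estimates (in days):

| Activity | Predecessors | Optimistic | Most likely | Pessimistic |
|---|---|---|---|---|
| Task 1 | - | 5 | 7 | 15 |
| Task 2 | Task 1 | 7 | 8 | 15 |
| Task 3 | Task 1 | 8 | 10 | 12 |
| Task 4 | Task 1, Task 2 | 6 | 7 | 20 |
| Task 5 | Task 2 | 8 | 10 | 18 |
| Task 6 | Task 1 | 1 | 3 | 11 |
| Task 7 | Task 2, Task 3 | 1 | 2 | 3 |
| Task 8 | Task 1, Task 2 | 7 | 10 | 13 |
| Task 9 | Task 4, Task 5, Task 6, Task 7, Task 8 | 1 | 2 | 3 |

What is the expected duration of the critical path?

te_Task 1 = (5 + 4·7 + 15)/6 = 48/6 = 8
te_Task 2 = (7 + 4·8 + 15)/6 = 54/6 = 9
te_Task 3 = (8 + 4·10 + 12)/6 = 60/6 = 10
te_Task 4 = (6 + 4·7 + 20)/6 = 54/6 = 9
te_Task 5 = (8 + 4·10 + 18)/6 = 66/6 = 11
te_Task 6 = (1 + 4·3 + 11)/6 = 24/6 = 4
te_Task 7 = (1 + 4·2 + 3)/6 = 12/6 = 2
te_Task 8 = (7 + 4·10 + 13)/6 = 60/6 = 10
te_Task 9 = (1 + 4·2 + 3)/6 = 12/6 = 2

Forward pass:
ES_Task 1 = 0; EF_Task 1 = 8
ES_Task 2 = 8; EF_Task 2 = 8+9 = 17
ES_Task 3 = 8; EF_Task 3 = 8+10 = 18
ES_Task 4 = max(EF_Task 1=8, EF_Task 2=17) = 17; EF_Task 4 = 17+9 = 26
ES_Task 5 = 17; EF_Task 5 = 17+11 = 28
ES_Task 6 = 8; EF_Task 6 = 8+4 = 12
ES_Task 7 = max(EF_Task 2=17, EF_Task 3=18) = 18; EF_Task 7 = 18+2 = 20
ES_Task 8 = max(EF_Task 1=8, EF_Task 2=17) = 17; EF_Task 8 = 17+10 = 27
ES_Task 9 = max(EF_Task 4=26, EF_Task 5=28, EF_Task 6=12, EF_Task 7=20, EF_Task 8=27) = 28; EF_Task 9 = 28+2 = 30
Expected project duration μ = 30 days. Critical path: Task 1 → Task 2 → Task 5 → Task 9.

30 days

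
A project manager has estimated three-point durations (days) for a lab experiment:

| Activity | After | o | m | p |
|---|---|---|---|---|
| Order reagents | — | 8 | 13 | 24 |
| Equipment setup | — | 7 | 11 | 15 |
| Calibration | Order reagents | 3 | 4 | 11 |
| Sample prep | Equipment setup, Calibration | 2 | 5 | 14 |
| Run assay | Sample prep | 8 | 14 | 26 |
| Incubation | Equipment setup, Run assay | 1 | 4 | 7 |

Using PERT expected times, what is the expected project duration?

te_Order reagents = (8 + 4·13 + 24)/6 = 84/6 = 14
te_Equipment setup = (7 + 4·11 + 15)/6 = 66/6 = 11
te_Calibration = (3 + 4·4 + 11)/6 = 30/6 = 5
te_Sample prep = (2 + 4·5 + 14)/6 = 36/6 = 6
te_Run assay = (8 + 4·14 + 26)/6 = 90/6 = 15
te_Incubation = (1 + 4·4 + 7)/6 = 24/6 = 4

Forward pass:
ES_Order reagents = 0; EF_Order reagents = 14
ES_Equipment setup = 0; EF_Equipment setup = 11
ES_Calibration = 14; EF_Calibration = 14+5 = 19
ES_Sample prep = max(EF_Equipment setup=11, EF_Calibration=19) = 19; EF_Sample prep = 19+6 = 25
ES_Run assay = 25; EF_Run assay = 25+15 = 40
ES_Incubation = max(EF_Equipment setup=11, EF_Run assay=40) = 40; EF_Incubation = 40+4 = 44
Expected project duration μ = 44 days. Critical path: Order reagents → Calibration → Sample prep → Run assay → Incubation.

44 days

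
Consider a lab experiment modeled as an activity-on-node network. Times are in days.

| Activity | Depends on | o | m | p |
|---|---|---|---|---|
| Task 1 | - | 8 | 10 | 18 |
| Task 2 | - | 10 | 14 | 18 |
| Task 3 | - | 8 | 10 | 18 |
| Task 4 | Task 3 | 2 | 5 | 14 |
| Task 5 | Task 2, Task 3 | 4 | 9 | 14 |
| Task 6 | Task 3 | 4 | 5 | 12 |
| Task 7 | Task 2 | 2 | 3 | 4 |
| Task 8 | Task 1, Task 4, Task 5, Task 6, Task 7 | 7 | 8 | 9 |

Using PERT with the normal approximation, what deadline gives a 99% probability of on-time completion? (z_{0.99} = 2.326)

te_Task 1 = (8 + 4·10 + 18)/6 = 66/6 = 11; σ²_Task 1 = ((18−8)/6)² = 2.778
te_Task 2 = (10 + 4·14 + 18)/6 = 84/6 = 14; σ²_Task 2 = ((18−10)/6)² = 1.778
te_Task 3 = (8 + 4·10 + 18)/6 = 66/6 = 11; σ²_Task 3 = ((18−8)/6)² = 2.778
te_Task 4 = (2 + 4·5 + 14)/6 = 36/6 = 6; σ²_Task 4 = ((14−2)/6)² = 4.000
te_Task 5 = (4 + 4·9 + 14)/6 = 54/6 = 9; σ²_Task 5 = ((14−4)/6)² = 2.778
te_Task 6 = (4 + 4·5 + 12)/6 = 36/6 = 6; σ²_Task 6 = ((12−4)/6)² = 1.778
te_Task 7 = (2 + 4·3 + 4)/6 = 18/6 = 3; σ²_Task 7 = ((4−2)/6)² = 0.111
te_Task 8 = (7 + 4·8 + 9)/6 = 48/6 = 8; σ²_Task 8 = ((9−7)/6)² = 0.111

Forward pass:
ES_Task 1 = 0; EF_Task 1 = 11
ES_Task 2 = 0; EF_Task 2 = 14
ES_Task 3 = 0; EF_Task 3 = 11
ES_Task 4 = 11; EF_Task 4 = 11+6 = 17
ES_Task 5 = max(EF_Task 2=14, EF_Task 3=11) = 14; EF_Task 5 = 14+9 = 23
ES_Task 6 = 11; EF_Task 6 = 11+6 = 17
ES_Task 7 = 14; EF_Task 7 = 14+3 = 17
ES_Task 8 = max(EF_Task 1=11, EF_Task 4=17, EF_Task 5=23, EF_Task 6=17, EF_Task 7=17) = 23; EF_Task 8 = 23+8 = 31
Expected project duration μ = 31 days. Critical path: Task 2 → Task 5 → Task 8.

Variance along critical path = 1.778 + 2.778 + 0.111 = 4.667; σ = 2.160 days.
D = μ + z·σ = 31 + 2.326·2.160 = 36.0 days

36.0 days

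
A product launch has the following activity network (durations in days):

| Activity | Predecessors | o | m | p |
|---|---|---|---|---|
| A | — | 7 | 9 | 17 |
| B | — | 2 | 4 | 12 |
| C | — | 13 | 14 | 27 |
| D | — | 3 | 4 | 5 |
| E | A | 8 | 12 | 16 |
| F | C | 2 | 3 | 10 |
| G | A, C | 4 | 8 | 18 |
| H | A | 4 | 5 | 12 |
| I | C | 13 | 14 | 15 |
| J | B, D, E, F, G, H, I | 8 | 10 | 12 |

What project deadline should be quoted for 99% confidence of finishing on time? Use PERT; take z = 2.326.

45.7 days

te_A = (7 + 4·9 + 17)/6 = 60/6 = 10; σ²_A = ((17−7)/6)² = 2.778
te_B = (2 + 4·4 + 12)/6 = 30/6 = 5; σ²_B = ((12−2)/6)² = 2.778
te_C = (13 + 4·14 + 27)/6 = 96/6 = 16; σ²_C = ((27−13)/6)² = 5.444
te_D = (3 + 4·4 + 5)/6 = 24/6 = 4; σ²_D = ((5−3)/6)² = 0.111
te_E = (8 + 4·12 + 16)/6 = 72/6 = 12; σ²_E = ((16−8)/6)² = 1.778
te_F = (2 + 4·3 + 10)/6 = 24/6 = 4; σ²_F = ((10−2)/6)² = 1.778
te_G = (4 + 4·8 + 18)/6 = 54/6 = 9; σ²_G = ((18−4)/6)² = 5.444
te_H = (4 + 4·5 + 12)/6 = 36/6 = 6; σ²_H = ((12−4)/6)² = 1.778
te_I = (13 + 4·14 + 15)/6 = 84/6 = 14; σ²_I = ((15−13)/6)² = 0.111
te_J = (8 + 4·10 + 12)/6 = 60/6 = 10; σ²_J = ((12−8)/6)² = 0.444

Forward pass:
ES_A = 0; EF_A = 10
ES_B = 0; EF_B = 5
ES_C = 0; EF_C = 16
ES_D = 0; EF_D = 4
ES_E = 10; EF_E = 10+12 = 22
ES_F = 16; EF_F = 16+4 = 20
ES_G = max(EF_A=10, EF_C=16) = 16; EF_G = 16+9 = 25
ES_H = 10; EF_H = 10+6 = 16
ES_I = 16; EF_I = 16+14 = 30
ES_J = max(EF_B=5, EF_D=4, EF_E=22, EF_F=20, EF_G=25, EF_H=16, EF_I=30) = 30; EF_J = 30+10 = 40
Expected project duration μ = 40 days. Critical path: C → I → J.

Variance along critical path = 5.444 + 0.111 + 0.444 = 6.000; σ = 2.449 days.
D = μ + z·σ = 40 + 2.326·2.449 = 45.7 days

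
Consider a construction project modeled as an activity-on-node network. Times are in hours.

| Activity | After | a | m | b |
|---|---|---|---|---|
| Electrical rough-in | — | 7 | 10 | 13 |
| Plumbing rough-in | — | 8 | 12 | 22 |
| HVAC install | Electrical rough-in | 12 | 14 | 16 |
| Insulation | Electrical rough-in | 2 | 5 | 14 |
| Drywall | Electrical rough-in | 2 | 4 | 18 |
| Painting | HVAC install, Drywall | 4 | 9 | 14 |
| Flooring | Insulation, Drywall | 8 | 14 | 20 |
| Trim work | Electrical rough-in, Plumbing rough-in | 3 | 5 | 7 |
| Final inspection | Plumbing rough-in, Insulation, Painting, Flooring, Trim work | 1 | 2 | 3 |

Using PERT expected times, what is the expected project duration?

35 hours

te_Electrical rough-in = (7 + 4·10 + 13)/6 = 60/6 = 10
te_Plumbing rough-in = (8 + 4·12 + 22)/6 = 78/6 = 13
te_HVAC install = (12 + 4·14 + 16)/6 = 84/6 = 14
te_Insulation = (2 + 4·5 + 14)/6 = 36/6 = 6
te_Drywall = (2 + 4·4 + 18)/6 = 36/6 = 6
te_Painting = (4 + 4·9 + 14)/6 = 54/6 = 9
te_Flooring = (8 + 4·14 + 20)/6 = 84/6 = 14
te_Trim work = (3 + 4·5 + 7)/6 = 30/6 = 5
te_Final inspection = (1 + 4·2 + 3)/6 = 12/6 = 2

Forward pass:
ES_Electrical rough-in = 0; EF_Electrical rough-in = 10
ES_Plumbing rough-in = 0; EF_Plumbing rough-in = 13
ES_HVAC install = 10; EF_HVAC install = 10+14 = 24
ES_Insulation = 10; EF_Insulation = 10+6 = 16
ES_Drywall = 10; EF_Drywall = 10+6 = 16
ES_Painting = max(EF_HVAC install=24, EF_Drywall=16) = 24; EF_Painting = 24+9 = 33
ES_Flooring = max(EF_Insulation=16, EF_Drywall=16) = 16; EF_Flooring = 16+14 = 30
ES_Trim work = max(EF_Electrical rough-in=10, EF_Plumbing rough-in=13) = 13; EF_Trim work = 13+5 = 18
ES_Final inspection = max(EF_Plumbing rough-in=13, EF_Insulation=16, EF_Painting=33, EF_Flooring=30, EF_Trim work=18) = 33; EF_Final inspection = 33+2 = 35
Expected project duration μ = 35 hours. Critical path: Electrical rough-in → HVAC install → Painting → Final inspection.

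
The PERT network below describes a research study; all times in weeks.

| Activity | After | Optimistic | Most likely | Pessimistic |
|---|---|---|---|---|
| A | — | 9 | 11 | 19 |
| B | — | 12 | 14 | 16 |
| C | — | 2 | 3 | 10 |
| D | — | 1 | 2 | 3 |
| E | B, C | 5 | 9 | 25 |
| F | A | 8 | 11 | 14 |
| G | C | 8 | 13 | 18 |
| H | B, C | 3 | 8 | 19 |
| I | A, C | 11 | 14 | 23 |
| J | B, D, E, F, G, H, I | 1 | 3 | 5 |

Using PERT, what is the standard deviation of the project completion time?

te_A = (9 + 4·11 + 19)/6 = 72/6 = 12; σ²_A = ((19−9)/6)² = 2.778
te_B = (12 + 4·14 + 16)/6 = 84/6 = 14; σ²_B = ((16−12)/6)² = 0.444
te_C = (2 + 4·3 + 10)/6 = 24/6 = 4; σ²_C = ((10−2)/6)² = 1.778
te_D = (1 + 4·2 + 3)/6 = 12/6 = 2; σ²_D = ((3−1)/6)² = 0.111
te_E = (5 + 4·9 + 25)/6 = 66/6 = 11; σ²_E = ((25−5)/6)² = 11.111
te_F = (8 + 4·11 + 14)/6 = 66/6 = 11; σ²_F = ((14−8)/6)² = 1.000
te_G = (8 + 4·13 + 18)/6 = 78/6 = 13; σ²_G = ((18−8)/6)² = 2.778
te_H = (3 + 4·8 + 19)/6 = 54/6 = 9; σ²_H = ((19−3)/6)² = 7.111
te_I = (11 + 4·14 + 23)/6 = 90/6 = 15; σ²_I = ((23−11)/6)² = 4.000
te_J = (1 + 4·3 + 5)/6 = 18/6 = 3; σ²_J = ((5−1)/6)² = 0.444

Forward pass:
ES_A = 0; EF_A = 12
ES_B = 0; EF_B = 14
ES_C = 0; EF_C = 4
ES_D = 0; EF_D = 2
ES_E = max(EF_B=14, EF_C=4) = 14; EF_E = 14+11 = 25
ES_F = 12; EF_F = 12+11 = 23
ES_G = 4; EF_G = 4+13 = 17
ES_H = max(EF_B=14, EF_C=4) = 14; EF_H = 14+9 = 23
ES_I = max(EF_A=12, EF_C=4) = 12; EF_I = 12+15 = 27
ES_J = max(EF_B=14, EF_D=2, EF_E=25, EF_F=23, EF_G=17, EF_H=23, EF_I=27) = 27; EF_J = 27+3 = 30
Expected project duration μ = 30 weeks. Critical path: A → I → J.

Variance along critical path = 2.778 + 4.000 + 0.444 = 7.222
σ = √7.222 = 2.687 weeks

2.69 weeks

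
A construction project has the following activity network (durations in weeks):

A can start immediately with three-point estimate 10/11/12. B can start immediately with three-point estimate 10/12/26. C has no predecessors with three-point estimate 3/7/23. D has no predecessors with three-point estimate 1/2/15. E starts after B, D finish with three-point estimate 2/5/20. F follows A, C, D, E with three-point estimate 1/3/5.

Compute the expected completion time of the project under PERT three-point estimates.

24 weeks

te_A = (10 + 4·11 + 12)/6 = 66/6 = 11
te_B = (10 + 4·12 + 26)/6 = 84/6 = 14
te_C = (3 + 4·7 + 23)/6 = 54/6 = 9
te_D = (1 + 4·2 + 15)/6 = 24/6 = 4
te_E = (2 + 4·5 + 20)/6 = 42/6 = 7
te_F = (1 + 4·3 + 5)/6 = 18/6 = 3

Forward pass:
ES_A = 0; EF_A = 11
ES_B = 0; EF_B = 14
ES_C = 0; EF_C = 9
ES_D = 0; EF_D = 4
ES_E = max(EF_B=14, EF_D=4) = 14; EF_E = 14+7 = 21
ES_F = max(EF_A=11, EF_C=9, EF_D=4, EF_E=21) = 21; EF_F = 21+3 = 24
Expected project duration μ = 24 weeks. Critical path: B → E → F.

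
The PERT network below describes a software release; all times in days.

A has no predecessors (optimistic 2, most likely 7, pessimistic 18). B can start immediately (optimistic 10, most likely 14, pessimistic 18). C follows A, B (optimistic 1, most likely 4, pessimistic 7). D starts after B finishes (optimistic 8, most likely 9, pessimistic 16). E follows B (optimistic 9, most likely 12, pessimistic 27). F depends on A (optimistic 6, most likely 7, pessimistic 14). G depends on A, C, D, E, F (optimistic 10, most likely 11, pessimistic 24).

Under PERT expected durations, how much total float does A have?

te_A = (2 + 4·7 + 18)/6 = 48/6 = 8
te_B = (10 + 4·14 + 18)/6 = 84/6 = 14
te_C = (1 + 4·4 + 7)/6 = 24/6 = 4
te_D = (8 + 4·9 + 16)/6 = 60/6 = 10
te_E = (9 + 4·12 + 27)/6 = 84/6 = 14
te_F = (6 + 4·7 + 14)/6 = 48/6 = 8
te_G = (10 + 4·11 + 24)/6 = 78/6 = 13

Forward pass:
ES_A = 0; EF_A = 8
ES_B = 0; EF_B = 14
ES_C = max(EF_A=8, EF_B=14) = 14; EF_C = 14+4 = 18
ES_D = 14; EF_D = 14+10 = 24
ES_E = 14; EF_E = 14+14 = 28
ES_F = 8; EF_F = 8+8 = 16
ES_G = max(EF_A=8, EF_C=18, EF_D=24, EF_E=28, EF_F=16) = 28; EF_G = 28+13 = 41
Expected project duration μ = 41 days. Critical path: B → E → G.

Backward pass:
LF_G = 41; LS_G = 41−13 = 28
LF_F = LS_G = 28; LS_F = 28−8 = 20
LF_E = LS_G = 28; LS_E = 28−14 = 14
LF_D = LS_G = 28; LS_D = 28−10 = 18
LF_C = LS_G = 28; LS_C = 28−4 = 24
LF_B = min(LS_C=24, LS_D=18, LS_E=14) = 14; LS_B = 14−14 = 0
LF_A = min(LS_C=24, LS_F=20, LS_G=28) = 20; LS_A = 20−8 = 12
Slack_A = LS_A − ES_A = 12 − 0 = 12

12 days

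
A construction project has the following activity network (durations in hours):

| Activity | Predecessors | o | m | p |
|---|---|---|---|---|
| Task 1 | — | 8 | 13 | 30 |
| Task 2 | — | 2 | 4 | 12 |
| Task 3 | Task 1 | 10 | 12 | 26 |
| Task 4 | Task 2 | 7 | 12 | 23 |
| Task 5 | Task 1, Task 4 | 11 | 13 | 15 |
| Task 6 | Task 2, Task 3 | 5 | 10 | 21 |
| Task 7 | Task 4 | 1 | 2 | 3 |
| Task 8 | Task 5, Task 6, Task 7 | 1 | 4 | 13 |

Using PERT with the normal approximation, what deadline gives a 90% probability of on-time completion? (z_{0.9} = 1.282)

te_Task 1 = (8 + 4·13 + 30)/6 = 90/6 = 15; σ²_Task 1 = ((30−8)/6)² = 13.444
te_Task 2 = (2 + 4·4 + 12)/6 = 30/6 = 5; σ²_Task 2 = ((12−2)/6)² = 2.778
te_Task 3 = (10 + 4·12 + 26)/6 = 84/6 = 14; σ²_Task 3 = ((26−10)/6)² = 7.111
te_Task 4 = (7 + 4·12 + 23)/6 = 78/6 = 13; σ²_Task 4 = ((23−7)/6)² = 7.111
te_Task 5 = (11 + 4·13 + 15)/6 = 78/6 = 13; σ²_Task 5 = ((15−11)/6)² = 0.444
te_Task 6 = (5 + 4·10 + 21)/6 = 66/6 = 11; σ²_Task 6 = ((21−5)/6)² = 7.111
te_Task 7 = (1 + 4·2 + 3)/6 = 12/6 = 2; σ²_Task 7 = ((3−1)/6)² = 0.111
te_Task 8 = (1 + 4·4 + 13)/6 = 30/6 = 5; σ²_Task 8 = ((13−1)/6)² = 4.000

Forward pass:
ES_Task 1 = 0; EF_Task 1 = 15
ES_Task 2 = 0; EF_Task 2 = 5
ES_Task 3 = 15; EF_Task 3 = 15+14 = 29
ES_Task 4 = 5; EF_Task 4 = 5+13 = 18
ES_Task 5 = max(EF_Task 1=15, EF_Task 4=18) = 18; EF_Task 5 = 18+13 = 31
ES_Task 6 = max(EF_Task 2=5, EF_Task 3=29) = 29; EF_Task 6 = 29+11 = 40
ES_Task 7 = 18; EF_Task 7 = 18+2 = 20
ES_Task 8 = max(EF_Task 5=31, EF_Task 6=40, EF_Task 7=20) = 40; EF_Task 8 = 40+5 = 45
Expected project duration μ = 45 hours. Critical path: Task 1 → Task 3 → Task 6 → Task 8.

Variance along critical path = 13.444 + 7.111 + 7.111 + 4.000 = 31.667; σ = 5.627 hours.
D = μ + z·σ = 45 + 1.282·5.627 = 52.2 hours

52.2 hours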